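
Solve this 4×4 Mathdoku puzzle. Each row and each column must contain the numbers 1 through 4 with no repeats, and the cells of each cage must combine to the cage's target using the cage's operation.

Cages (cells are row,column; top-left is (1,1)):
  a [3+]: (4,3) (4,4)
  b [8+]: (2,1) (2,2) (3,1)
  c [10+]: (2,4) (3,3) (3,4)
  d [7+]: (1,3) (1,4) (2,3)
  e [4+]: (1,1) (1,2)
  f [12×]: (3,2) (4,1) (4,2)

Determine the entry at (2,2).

2

Cage d has sum 7, leaving (2,3) = 1.
The 3 cells of cage f must have product 12, leaving (3,2) = 1.
Column 3 now contains 1, which forces (4,3) = 2.
Row 4 now contains 2, which forces (4,4) = 1.
Cage e's pair has sum 4, leaving (1,1) = 1.
Column 2 now contains 1, leaving (1,2) = 3.
Column 3 now contains 2, so (1,3) = 4.
The 3 cells of cage d must have sum 7, leaving (1,4) = 2.
3 is placed in column 2, leaving (2,2) = 2.
Column 3 already has 4, leaving (3,3) = 3.
Column 4 already has 2; hence (3,4) = 4.
3 is placed in column 2, so (4,2) = 4.
Row 2 now contains 2; hence (2,1) = 4.
Column 4 already has 4, leaving (2,4) = 3.
Row 3 already has 3; hence (3,1) = 2.
4 is placed in row 4, leaving (4,1) = 3.
Filled in: 1 3 4 2 / 4 2 1 3 / 2 1 3 4 / 3 4 2 1.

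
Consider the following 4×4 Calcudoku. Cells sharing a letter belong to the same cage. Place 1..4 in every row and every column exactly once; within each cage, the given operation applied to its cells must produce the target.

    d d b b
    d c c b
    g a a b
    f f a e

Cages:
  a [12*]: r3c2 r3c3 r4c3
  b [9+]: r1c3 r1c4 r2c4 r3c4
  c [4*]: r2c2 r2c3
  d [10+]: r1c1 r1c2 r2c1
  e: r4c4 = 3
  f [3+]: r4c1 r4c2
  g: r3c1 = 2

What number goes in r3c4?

4

Cage g is given, which forces r3c1 = 2.
Column 1 now contains 2; hence r4c1 = 1.
Row 4 now contains 1; hence r4c2 = 2.
Cage e is a single given cell; hence r4c4 = 3.
Column 1 now contains 2, which forces r1c1 = 4.
The 3 cells of cage d must have sum 10; hence r1c2 = 3.
The 4 cells of cage b must have sum 9; hence r1c3 = 2.
Row 1 already has 4; hence r1c4 = 1.
The 3 cells of cage d must have sum 10; hence r2c1 = 3.
The 4 cells of cage b must have sum 9, so r2c4 = 2.
3 is placed in column 2, so r3c2 = 1.
Row 3 now contains 1, leaving r3c3 = 3.
1 is placed in column 4, which forces r3c4 = 4.
Row 4 already has 3; hence r4c3 = 4.
Column 2 now contains 1; hence r2c2 = 4.
4 is placed in column 3; hence r2c3 = 1.
Filled in: 4 3 2 1 / 3 4 1 2 / 2 1 3 4 / 1 2 4 3.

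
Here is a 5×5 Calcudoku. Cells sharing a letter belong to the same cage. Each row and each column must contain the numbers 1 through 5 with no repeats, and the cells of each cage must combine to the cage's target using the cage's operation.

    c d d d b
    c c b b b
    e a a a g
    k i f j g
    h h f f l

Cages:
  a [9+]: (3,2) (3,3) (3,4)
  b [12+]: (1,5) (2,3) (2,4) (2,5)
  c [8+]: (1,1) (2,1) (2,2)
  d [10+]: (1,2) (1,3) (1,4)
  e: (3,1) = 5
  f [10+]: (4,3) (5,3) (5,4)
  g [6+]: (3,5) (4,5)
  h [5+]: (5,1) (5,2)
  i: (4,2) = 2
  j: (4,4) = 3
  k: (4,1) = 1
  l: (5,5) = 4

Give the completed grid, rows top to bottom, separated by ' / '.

E is a freebie, leaving (3,1) = 5.
Cage k is a single given cell, leaving (4,1) = 1.
I is a freebie, so (4,2) = 2.
Cage j is given, which forces (4,4) = 3.
L is a freebie, leaving (5,5) = 4.
Cage g needs two cells with sum 6, which forces (3,5) = 1.
4 is placed in column 5, leaving (4,5) = 5.
Cage h needs two cells with sum 5, leaving (5,1) = 2.
Cage h needs two cells with sum 5; hence (5,2) = 3.
Column 2 already has 3, leaving (2,2) = 1.
Column 2 already has 3, which forces (3,2) = 4.
Cage a needs sum 9, leaving (3,3) = 3.
Cage a needs sum 9, so (3,4) = 2.
Row 4 now contains 5; hence (4,3) = 4.
Column 2 already has 4, which forces (1,2) = 5.
The 3 cells of cage d must have sum 10, leaving (1,3) = 1.
Cage d has sum 10; hence (1,4) = 4.
Cage b has sum 12, so (1,5) = 2.
The 4 cells of cage b must have sum 12, leaving (2,3) = 2.
Cage b has sum 12, leaving (2,4) = 5.
Cage b needs sum 12, which forces (2,5) = 3.
Column 3 now contains 1; hence (5,3) = 5.
Column 4 now contains 5, leaving (5,4) = 1.
Row 1 already has 4, leaving (1,1) = 3.
3 is placed in row 2, so (2,1) = 4.

3 5 1 4 2 / 4 1 2 5 3 / 5 4 3 2 1 / 1 2 4 3 5 / 2 3 5 1 4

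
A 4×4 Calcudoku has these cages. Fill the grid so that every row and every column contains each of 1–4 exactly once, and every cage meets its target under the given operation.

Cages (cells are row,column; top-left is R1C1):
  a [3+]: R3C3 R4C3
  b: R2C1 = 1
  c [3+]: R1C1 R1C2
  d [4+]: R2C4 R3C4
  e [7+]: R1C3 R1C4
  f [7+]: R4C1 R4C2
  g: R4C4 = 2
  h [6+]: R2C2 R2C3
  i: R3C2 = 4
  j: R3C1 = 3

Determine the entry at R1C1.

2

Cage b is a single given cell, so R2C1 = 1.
1 is placed in row 2; hence R2C4 = 3.
Cage j is a single given cell, which forces R3C1 = 3.
Cage i is given, which forces R3C2 = 4.
Column 4 now contains 3, so R3C4 = 1.
Column 1 now contains 3, so R4C1 = 4.
4 is placed in column 2, leaving R4C2 = 3.
Cage g is given; hence R4C4 = 2.
Column 1 already has 1, so R1C1 = 2.
Cage c needs two cells with sum 3, which forces R1C2 = 1.
The two cells of cage e must have sum 7, leaving R1C3 = 3.
Column 4 now contains 3, so R1C4 = 4.
4 is placed in column 2, which forces R2C2 = 2.
Cage h's pair has sum 6, so R2C3 = 4.
Row 3 already has 1; hence R3C3 = 2.
Row 4 now contains 2, so R4C3 = 1.
Completed grid: 2 1 3 4 / 1 2 4 3 / 3 4 2 1 / 4 3 1 2.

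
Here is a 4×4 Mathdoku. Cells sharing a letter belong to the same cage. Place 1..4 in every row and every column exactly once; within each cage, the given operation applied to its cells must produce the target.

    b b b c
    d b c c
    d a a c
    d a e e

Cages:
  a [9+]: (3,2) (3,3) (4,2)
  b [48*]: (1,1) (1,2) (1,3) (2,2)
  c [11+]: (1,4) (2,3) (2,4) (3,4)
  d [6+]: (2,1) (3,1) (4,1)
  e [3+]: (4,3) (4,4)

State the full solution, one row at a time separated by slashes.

4 3 2 1 / 1 2 3 4 / 2 1 4 3 / 3 4 1 2

The only place for 4 in row 4 is (4,2).
Cage b needs product 48; hence (1,2) = 3.
Column 2 already has 4; hence (2,2) = 2.
Column 2 now contains 2, which forces (3,2) = 1.
Cage a needs sum 9, which forces (3,3) = 4.
Cage b needs product 48; hence (1,1) = 4.
Column 3 already has 4; hence (1,3) = 2.
Row 1 now contains 4; hence (1,4) = 1.
Column 3 already has 4, which forces (2,3) = 3.
1 is placed in column 4; hence (2,4) = 4.
The 4 cells of cage c must have sum 11, leaving (3,4) = 3.
Column 3 already has 2, which forces (4,3) = 1.
1 is placed in column 4, so (4,4) = 2.
Row 2 now contains 3, which forces (2,1) = 1.
Row 3 now contains 3, which forces (3,1) = 2.
Row 4 already has 2, so (4,1) = 3.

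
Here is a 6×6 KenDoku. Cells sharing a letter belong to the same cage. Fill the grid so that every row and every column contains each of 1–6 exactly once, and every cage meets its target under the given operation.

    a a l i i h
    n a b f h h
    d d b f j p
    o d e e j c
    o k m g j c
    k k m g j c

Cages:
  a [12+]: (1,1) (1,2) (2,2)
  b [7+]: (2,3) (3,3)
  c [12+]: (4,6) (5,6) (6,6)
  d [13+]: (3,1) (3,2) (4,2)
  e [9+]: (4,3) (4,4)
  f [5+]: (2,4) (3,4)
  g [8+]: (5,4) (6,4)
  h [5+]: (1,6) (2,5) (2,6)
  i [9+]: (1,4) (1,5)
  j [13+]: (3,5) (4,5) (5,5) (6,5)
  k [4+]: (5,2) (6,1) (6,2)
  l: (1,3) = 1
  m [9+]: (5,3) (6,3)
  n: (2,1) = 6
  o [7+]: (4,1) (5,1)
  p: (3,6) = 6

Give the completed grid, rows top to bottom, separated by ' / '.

4 5 1 3 6 2 / 6 3 5 4 2 1 / 3 4 2 1 5 6 / 2 6 4 5 1 3 / 5 1 6 2 3 4 / 1 2 3 6 4 5

Cage l is given, which forces (1,3) = 1.
1 is placed in row 1, so (1,6) = 2.
N is a freebie; hence (2,1) = 6.
Cage p is a single given cell, leaving (3,6) = 6.
The 3 cells of cage k must have sum 4, which forces (5,2) = 1.
Cage k needs sum 4, which forces (6,1) = 1.
Cage k needs sum 4, which forces (6,2) = 2.
Cage h needs sum 5, which forces (2,5) = 2.
Cage h has sum 5; hence (2,6) = 1.
Row 4 needs a 1, and only (4,5) is open for it.
The only place for 1 in row 3 is (3,4).
Cage f needs two cells with sum 5; hence (2,4) = 4.
The only place for 2 in row 4 is (4,1).
Cage o needs two cells with sum 7, so (5,1) = 5.
The only place for 2 in row 3 is (3,3).
Cage b's pair has sum 7, so (2,3) = 5.
5 is placed in row 2, leaving (2,2) = 3.
In row 5, 2 can only go at (5,4), so (5,4) = 2.
Cage g's pair has sum 8, leaving (6,4) = 6.
Cage m needs two cells with sum 9, so (5,3) = 6.
Row 6 already has 6, so (6,3) = 3.
6 is placed in column 3, so (4,3) = 4.
Cage e's pair has sum 9; hence (4,4) = 5.
5 is placed in row 4, leaving (4,6) = 3.
3 is placed in column 6; hence (5,6) = 4.
Column 6 now contains 4; hence (6,6) = 5.
Column 4 already has 5, which forces (1,4) = 3.
Cage i needs two cells with sum 9, so (1,5) = 6.
Cage d has sum 13; hence (3,1) = 3.
The 3 cells of cage d must have sum 13; hence (3,2) = 4.
The 4 cells of cage j must have sum 13, so (3,5) = 5.
Row 4 already has 4, leaving (4,2) = 6.
Row 5 already has 4, so (5,5) = 3.
5 is placed in row 6, so (6,5) = 4.
Row 1 now contains 3, so (1,1) = 4.
Row 1 now contains 6, leaving (1,2) = 5.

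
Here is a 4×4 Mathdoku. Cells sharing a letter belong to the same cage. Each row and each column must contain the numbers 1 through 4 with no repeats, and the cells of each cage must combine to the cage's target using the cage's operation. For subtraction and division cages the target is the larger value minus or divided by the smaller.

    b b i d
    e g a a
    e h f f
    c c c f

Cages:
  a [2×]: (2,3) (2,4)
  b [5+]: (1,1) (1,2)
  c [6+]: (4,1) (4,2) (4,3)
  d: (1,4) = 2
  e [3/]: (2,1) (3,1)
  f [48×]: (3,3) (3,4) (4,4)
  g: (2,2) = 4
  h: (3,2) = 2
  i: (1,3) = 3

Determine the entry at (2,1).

3

Cage i is a single given cell, leaving (1,3) = 3.
D is a freebie, so (1,4) = 2.
G is a freebie; hence (2,2) = 4.
Column 4 already has 2; hence (2,4) = 1.
H is a freebie; hence (3,2) = 2.
Cage f has product 48; hence (3,3) = 4.
Cage f has product 48, which forces (3,4) = 3.
Cage f needs product 48, which forces (4,4) = 4.
Cage b's pair has sum 5, which forces (1,1) = 4.
4 is placed in column 2, so (1,2) = 1.
1 is placed in row 2, so (2,1) = 3.
1 is placed in row 2, so (2,3) = 2.
Row 3 now contains 3, which forces (3,1) = 1.
Column 1 already has 1; hence (4,1) = 2.
Column 2 already has 1; hence (4,2) = 3.
Column 3 already has 2, which forces (4,3) = 1.
Filled in: 4 1 3 2 / 3 4 2 1 / 1 2 4 3 / 2 3 1 4.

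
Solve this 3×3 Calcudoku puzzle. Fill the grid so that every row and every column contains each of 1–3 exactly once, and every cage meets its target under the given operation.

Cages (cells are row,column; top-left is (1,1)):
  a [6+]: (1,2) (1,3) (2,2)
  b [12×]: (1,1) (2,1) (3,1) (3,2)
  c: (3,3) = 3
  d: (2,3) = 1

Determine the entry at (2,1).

Cage d is given; hence (2,3) = 1.
Cage b has product 12, leaving (3,2) = 2.
Cage c is a single given cell, leaving (3,3) = 3.
Cage a needs sum 6, so (1,2) = 1.
3 is placed in column 3, so (1,3) = 2.
Column 2 already has 2; hence (2,2) = 3.
3 is placed in row 3, so (3,1) = 1.
Row 1 already has 2, which forces (1,1) = 3.
Row 2 already has 3; hence (2,1) = 2.
The full grid is 3 1 2 / 2 3 1 / 1 2 3.

2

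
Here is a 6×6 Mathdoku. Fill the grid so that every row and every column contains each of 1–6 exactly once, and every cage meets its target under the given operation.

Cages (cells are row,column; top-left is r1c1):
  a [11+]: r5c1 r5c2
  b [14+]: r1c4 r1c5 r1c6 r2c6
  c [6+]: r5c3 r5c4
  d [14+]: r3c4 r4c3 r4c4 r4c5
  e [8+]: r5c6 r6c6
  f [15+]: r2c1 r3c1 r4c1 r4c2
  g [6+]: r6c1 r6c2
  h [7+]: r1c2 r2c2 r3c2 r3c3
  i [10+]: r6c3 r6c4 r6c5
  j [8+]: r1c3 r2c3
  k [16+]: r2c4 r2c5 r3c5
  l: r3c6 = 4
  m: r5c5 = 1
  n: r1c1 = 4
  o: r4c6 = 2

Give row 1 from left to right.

4 1 3 5 2 6

Cage n is a single given cell, leaving r1c1 = 4.
Cage h has sum 7, so r3c3 = 1.
Cage l is a single given cell, so r3c6 = 4.
Cage o is a single given cell, which forces r4c6 = 2.
Cage m is a single given cell, which forces r5c5 = 1.
The only place for 4 in row 2 is r2c5.
Cage k has sum 16; hence r2c4 = 6.
Cage k needs sum 16, so r3c5 = 6.
In row 5, 3 can only go at r5c6, so r5c6 = 3.
Column 6 now contains 3, leaving r6c6 = 5.
The 4 cells of cage b must have sum 14; hence r1c6 = 6.
Column 6 already has 5, leaving r2c6 = 1.
Cage g needs two cells with sum 6, leaving r6c1 = 2.
Cage g needs two cells with sum 6; hence r6c2 = 4.
Cage i has sum 10, so r6c3 = 6.
Cage i has sum 10, which forces r6c4 = 1.
The 3 cells of cage i must have sum 10, which forces r6c5 = 3.
Cage h needs sum 7, leaving r1c2 = 1.
Cage d needs sum 14, so r3c4 = 2.
Column 2 now contains 1, leaving r4c2 = 6.
Column 5 already has 3, leaving r4c5 = 5.
Column 2 now contains 6; hence r5c2 = 5.
Column 4 now contains 2, leaving r5c4 = 4.
Column 4 now contains 2, so r1c4 = 5.
Column 5 now contains 5, so r1c5 = 2.
Cage h has sum 7, leaving r2c2 = 2.
Row 3 already has 2; hence r3c2 = 3.
Row 4 now contains 6, so r4c1 = 1.
The 4 cells of cage d must have sum 14, which forces r4c3 = 4.
Column 4 already has 4, so r4c4 = 3.
5 is placed in row 5, leaving r5c1 = 6.
Row 5 now contains 4, leaving r5c3 = 2.
Row 1 already has 5, which forces r1c3 = 3.
Cage f has sum 15, leaving r2c1 = 3.
The two cells of cage j must have sum 8; hence r2c3 = 5.
3 is placed in row 3; hence r3c1 = 5.
Filled in: 4 1 3 5 2 6 / 3 2 5 6 4 1 / 5 3 1 2 6 4 / 1 6 4 3 5 2 / 6 5 2 4 1 3 / 2 4 6 1 3 5.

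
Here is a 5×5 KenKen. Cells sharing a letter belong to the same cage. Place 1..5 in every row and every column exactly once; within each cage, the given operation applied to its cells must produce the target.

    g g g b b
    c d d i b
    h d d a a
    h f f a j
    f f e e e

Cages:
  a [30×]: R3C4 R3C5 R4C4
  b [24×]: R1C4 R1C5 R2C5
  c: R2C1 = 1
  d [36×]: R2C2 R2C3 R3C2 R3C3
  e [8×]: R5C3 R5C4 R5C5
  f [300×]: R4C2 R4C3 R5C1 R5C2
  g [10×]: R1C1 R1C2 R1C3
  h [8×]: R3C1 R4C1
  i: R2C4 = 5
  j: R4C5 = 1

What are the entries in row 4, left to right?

Cage c is given, which forces R2C1 = 1.
Cage i is given, so R2C4 = 5.
Cage j is given; hence R4C5 = 1.
The 3 cells of cage a must have product 30, so R3C5 = 5.
The only place for 4 in row 3 is R3C1.
Column 1 now contains 4; hence R4C1 = 2.
Row 4 now contains 2, leaving R4C4 = 3.
2 is placed in column 1; hence R1C1 = 5.
Column 4 now contains 3, leaving R3C4 = 2.
Column 1 already has 5; hence R5C1 = 3.
Row 5 now contains 3; hence R5C2 = 5.
2 is placed in column 4, leaving R1C4 = 4.
Column 2 already has 5, which forces R4C2 = 4.
Cage f needs product 300, which forces R4C3 = 5.
Column 4 now contains 4; hence R5C4 = 1.
4 is placed in column 2; hence R2C2 = 3.
The 4 cells of cage d must have product 36, which forces R2C3 = 4.
3 is placed in row 2; hence R2C5 = 2.
The 4 cells of cage d must have product 36; hence R3C2 = 1.
The 4 cells of cage d must have product 36, leaving R3C3 = 3.
4 is placed in column 3; hence R5C3 = 2.
2 is placed in column 5; hence R5C5 = 4.
Column 2 already has 1, so R1C2 = 2.
Column 3 already has 2; hence R1C3 = 1.
2 is placed in column 5, so R1C5 = 3.
Completed grid: 5 2 1 4 3 / 1 3 4 5 2 / 4 1 3 2 5 / 2 4 5 3 1 / 3 5 2 1 4.

2 4 5 3 1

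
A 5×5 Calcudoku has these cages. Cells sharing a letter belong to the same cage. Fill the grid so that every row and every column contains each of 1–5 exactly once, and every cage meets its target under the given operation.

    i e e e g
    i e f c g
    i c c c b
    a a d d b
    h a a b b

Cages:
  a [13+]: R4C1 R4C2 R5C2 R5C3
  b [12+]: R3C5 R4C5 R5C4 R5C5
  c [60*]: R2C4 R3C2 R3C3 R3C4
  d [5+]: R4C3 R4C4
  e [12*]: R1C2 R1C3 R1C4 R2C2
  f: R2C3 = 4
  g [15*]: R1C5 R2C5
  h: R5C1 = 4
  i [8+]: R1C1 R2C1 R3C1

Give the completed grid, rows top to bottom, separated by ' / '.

2 4 3 1 5 / 5 1 4 2 3 / 1 2 5 3 4 / 3 5 1 4 2 / 4 3 2 5 1

Cage f is given, which forces R2C3 = 4.
Cage h is a single given cell; hence R5C1 = 4.
Column 1 needs a 3, and only R4C1 is open for it.
The two cells of cage d must have sum 5, leaving R4C3 = 1.
The two cells of cage d must have sum 5, so R4C4 = 4.
Row 1 needs a 4, and only R1C2 is open for it.
The 4 cells of cage e must have product 12, so R1C3 = 3.
The 4 cells of cage e must have product 12, leaving R1C4 = 1.
3 is placed in row 1, which forces R1C5 = 5.
Cage e has product 12; hence R2C2 = 1.
Cage c has product 60, leaving R2C4 = 2.
5 is placed in column 5, so R2C5 = 3.
5 is placed in column 5, leaving R4C5 = 2.
Column 5 now contains 2, which forces R5C5 = 1.
Row 1 now contains 5, leaving R1C1 = 2.
Row 2 now contains 2, leaving R2C1 = 5.
Cage i has sum 8, so R3C1 = 1.
Column 5 now contains 2, so R3C5 = 4.
2 is placed in row 4, which forces R4C2 = 5.
Cage a has sum 13, leaving R5C2 = 3.
The 4 cells of cage a must have sum 13, which forces R5C3 = 2.
The 4 cells of cage b must have sum 12, which forces R5C4 = 5.
3 is placed in column 2, leaving R3C2 = 2.
2 is placed in column 3, leaving R3C3 = 5.
Column 4 now contains 5, leaving R3C4 = 3.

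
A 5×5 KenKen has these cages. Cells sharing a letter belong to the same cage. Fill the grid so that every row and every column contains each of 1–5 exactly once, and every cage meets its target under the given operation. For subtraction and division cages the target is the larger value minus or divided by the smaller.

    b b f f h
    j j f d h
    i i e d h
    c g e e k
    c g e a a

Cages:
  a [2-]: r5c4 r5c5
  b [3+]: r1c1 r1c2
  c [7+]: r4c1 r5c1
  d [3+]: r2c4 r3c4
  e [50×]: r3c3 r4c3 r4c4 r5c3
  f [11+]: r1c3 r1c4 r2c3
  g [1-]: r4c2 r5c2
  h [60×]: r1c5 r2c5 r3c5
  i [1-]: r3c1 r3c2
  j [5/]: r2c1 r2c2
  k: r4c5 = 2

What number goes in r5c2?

5

Cage e has product 50, so r4c4 = 5.
K is a freebie, leaving r4c5 = 2.
2 is placed in row 4; hence r4c3 = 1.
The only place for 4 in column 4 is r1c4.
The only place for 3 in row 2 is r2c5.
3 is placed in column 5, which forces r1c5 = 5.
Cage h needs product 60, which forces r3c5 = 4.
4 is placed in column 5, leaving r5c5 = 1.
Cage a's pair has difference 2, which forces r5c4 = 3.
Cage c needs two cells with sum 7, leaving r4c1 = 3.
3 is placed in row 4, so r4c2 = 4.
Row 5 now contains 3, so r5c1 = 4.
The two cells of cage g must have difference 1, so r5c2 = 5.
Row 5 now contains 5, so r5c3 = 2.
Column 3 already has 2, so r1c3 = 3.
Cage j's pair has quotient 5, leaving r2c1 = 5.
5 is placed in column 2, leaving r2c2 = 1.
Cage f has sum 11, so r2c3 = 4.
Row 2 already has 1, leaving r2c4 = 2.
Column 3 already has 2, which forces r3c3 = 5.
Column 4 now contains 2, leaving r3c4 = 1.
The two cells of cage b must have sum 3; hence r1c1 = 1.
1 is placed in column 2; hence r1c2 = 2.
Row 3 now contains 1; hence r3c1 = 2.
The two cells of cage i must have difference 1, so r3c2 = 3.
The full grid is 1 2 3 4 5 / 5 1 4 2 3 / 2 3 5 1 4 / 3 4 1 5 2 / 4 5 2 3 1.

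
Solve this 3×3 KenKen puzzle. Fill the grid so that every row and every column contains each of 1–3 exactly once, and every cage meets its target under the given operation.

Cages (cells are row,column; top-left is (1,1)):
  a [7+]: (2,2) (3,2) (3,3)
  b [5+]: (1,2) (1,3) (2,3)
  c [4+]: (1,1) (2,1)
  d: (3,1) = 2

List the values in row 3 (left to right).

D is a freebie, which forces (3,1) = 2.
2 is placed in row 3; hence (3,3) = 3.
Cage b needs sum 5, which forces (1,2) = 2.
Column 3 now contains 3, so (1,3) = 1.
The 3 cells of cage a must have sum 7; hence (2,2) = 3.
Cage b has sum 5, which forces (2,3) = 2.
Row 3 already has 3, leaving (3,2) = 1.
Row 1 now contains 1, which forces (1,1) = 3.
3 is placed in row 2; hence (2,1) = 1.
Filled in: 3 2 1 / 1 3 2 / 2 1 3.

2 1 3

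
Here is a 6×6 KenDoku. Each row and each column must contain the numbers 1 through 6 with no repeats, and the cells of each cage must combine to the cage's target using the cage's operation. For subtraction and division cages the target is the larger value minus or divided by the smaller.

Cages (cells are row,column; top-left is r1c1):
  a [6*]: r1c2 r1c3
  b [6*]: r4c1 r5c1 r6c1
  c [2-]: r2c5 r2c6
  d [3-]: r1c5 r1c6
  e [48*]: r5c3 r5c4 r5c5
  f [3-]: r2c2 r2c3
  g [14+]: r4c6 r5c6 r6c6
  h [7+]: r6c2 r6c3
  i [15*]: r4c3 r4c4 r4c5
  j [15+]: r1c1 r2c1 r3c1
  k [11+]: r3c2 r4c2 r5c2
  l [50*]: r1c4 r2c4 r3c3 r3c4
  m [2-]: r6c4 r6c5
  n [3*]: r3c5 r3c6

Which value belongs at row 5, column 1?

3

Cage l has product 50, so r3c3 = 5.
In row 4, 4 can only go at r4c2, so r4c2 = 4.
Row 3 needs a 4, and only r3c1 is open for it.
Row 3 needs a 6, and only r3c2 is open for it.
Cage k has sum 11, so r5c2 = 1.
In row 3, 2 can only go at r3c4, so r3c4 = 2.
Row 4 needs a 2, and only r4c1 is open for it.
2 is placed in column 1, which forces r5c1 = 3.
The 3 cells of cage b must have product 6; hence r6c1 = 1.
The only place for 6 in row 4 is r4c6.
Column 6 now contains 6, so r5c6 = 5.
Cage g needs sum 14, leaving r6c6 = 3.
The two cells of cage n must have product 3; hence r3c5 = 3.
3 is placed in column 6, so r3c6 = 1.
Row 6 now contains 3; hence r6c2 = 5.
The two cells of cage h must have sum 7, leaving r6c3 = 2.
The two cells of cage a must have product 6, which forces r1c2 = 2.
2 is placed in column 3; hence r1c3 = 3.
2 is placed in row 1; hence r1c6 = 4.
Column 2 already has 5, leaving r2c2 = 3.
2 is placed in column 3, so r2c3 = 6.
Column 6 now contains 4, which forces r2c6 = 2.
3 is placed in column 3, leaving r4c3 = 1.
Row 4 already has 1; hence r4c5 = 5.
Column 3 already has 6; hence r5c3 = 4.
Row 5 already has 4, which forces r5c4 = 6.
Cage e needs product 48, which forces r5c5 = 2.
Column 4 already has 6, which forces r6c4 = 4.
4 is placed in row 6, leaving r6c5 = 6.
Cage j needs sum 15, so r1c1 = 6.
Column 5 now contains 5, leaving r1c5 = 1.
Row 2 now contains 6; hence r2c1 = 5.
5 is placed in row 2; hence r2c4 = 1.
Row 2 already has 2, leaving r2c5 = 4.
5 is placed in row 4, leaving r4c4 = 3.
Row 1 already has 1; hence r1c4 = 5.
Completed grid: 6 2 3 5 1 4 / 5 3 6 1 4 2 / 4 6 5 2 3 1 / 2 4 1 3 5 6 / 3 1 4 6 2 5 / 1 5 2 4 6 3.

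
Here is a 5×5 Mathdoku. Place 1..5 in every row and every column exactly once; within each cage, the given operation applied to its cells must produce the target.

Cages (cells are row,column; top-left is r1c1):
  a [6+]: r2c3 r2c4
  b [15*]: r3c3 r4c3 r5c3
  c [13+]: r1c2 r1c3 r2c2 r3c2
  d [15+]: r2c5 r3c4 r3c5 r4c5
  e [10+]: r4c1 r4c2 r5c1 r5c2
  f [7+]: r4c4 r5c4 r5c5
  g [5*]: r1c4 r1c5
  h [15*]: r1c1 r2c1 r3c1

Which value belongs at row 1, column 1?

3

The pair r1c4/r1c5 in row 1 holds {1, 5}, leaving r1c1 = 3.
The 4 cells of cage c must have sum 13, so r1c2 = 4.
Cage c has sum 13; hence r1c3 = 2.
The only place for 3 in row 2 is r2c5.
The only place for 4 in row 2 is r2c3.
Cage a's pair has sum 6, so r2c4 = 2.
2 is placed in row 2, which forces r2c2 = 5.
The 4 cells of cage c must have sum 13, so r3c2 = 2.
5 is placed in row 2; hence r2c1 = 1.
The 3 cells of cage h must have product 15, which forces r3c1 = 5.
Cage d needs sum 15, leaving r3c4 = 3.
Row 3 already has 5, so r3c5 = 4.
Column 5 already has 4, which forces r4c5 = 5.
The two cells of cage g must have product 5; hence r1c4 = 5.
Column 5 now contains 5, which forces r1c5 = 1.
Row 3 already has 3, leaving r3c3 = 1.
Cage b has product 15; hence r4c3 = 3.
Cage b needs product 15, which forces r5c3 = 5.
Column 5 already has 1, which forces r5c5 = 2.
Cage e has sum 10, which forces r4c1 = 2.
Row 4 now contains 3; hence r4c2 = 1.
Row 4 now contains 1, so r4c4 = 4.
2 is placed in row 5, leaving r5c1 = 4.
Cage e needs sum 10, so r5c2 = 3.
Column 4 now contains 4, leaving r5c4 = 1.
Filled in: 3 4 2 5 1 / 1 5 4 2 3 / 5 2 1 3 4 / 2 1 3 4 5 / 4 3 5 1 2.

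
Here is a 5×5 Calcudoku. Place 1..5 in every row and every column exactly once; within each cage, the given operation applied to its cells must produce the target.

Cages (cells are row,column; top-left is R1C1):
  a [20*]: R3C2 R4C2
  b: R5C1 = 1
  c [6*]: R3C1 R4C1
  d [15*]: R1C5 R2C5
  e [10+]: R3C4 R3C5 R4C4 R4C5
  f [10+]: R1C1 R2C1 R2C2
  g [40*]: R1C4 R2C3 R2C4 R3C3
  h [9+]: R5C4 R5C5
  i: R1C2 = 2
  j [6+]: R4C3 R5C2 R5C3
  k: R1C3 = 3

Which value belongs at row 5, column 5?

Cage i is given, which forces R1C2 = 2.
Cage k is a single given cell; hence R1C3 = 3.
Row 1 already has 3, which forces R1C5 = 5.
Column 5 now contains 5, which forces R2C5 = 3.
B is a freebie, which forces R5C1 = 1.
1 is placed in row 5, so R5C2 = 3.
Column 5 now contains 5, so R5C5 = 4.
Column 1 now contains 1, leaving R1C1 = 4.
Row 1 already has 4, so R1C4 = 1.
The 3 cells of cage j must have sum 6; hence R4C3 = 1.
Row 4 now contains 1, which forces R4C5 = 2.
4 is placed in row 5, leaving R5C3 = 2.
4 is placed in row 5; hence R5C4 = 5.
Cage g has product 40; hence R2C4 = 2.
Cage c needs two cells with product 6, so R3C1 = 2.
Column 5 already has 2, leaving R3C5 = 1.
2 is placed in row 4, so R4C1 = 3.
3 is placed in row 4, which forces R4C4 = 4.
Row 2 already has 2; hence R2C1 = 5.
Cage f needs sum 10; hence R2C2 = 1.
5 is placed in row 2, so R2C3 = 4.
Cage a's pair has product 20, which forces R3C2 = 4.
Column 3 already has 4, so R3C3 = 5.
Column 4 now contains 4, leaving R3C4 = 3.
4 is placed in row 4; hence R4C2 = 5.
Filled in: 4 2 3 1 5 / 5 1 4 2 3 / 2 4 5 3 1 / 3 5 1 4 2 / 1 3 2 5 4.

4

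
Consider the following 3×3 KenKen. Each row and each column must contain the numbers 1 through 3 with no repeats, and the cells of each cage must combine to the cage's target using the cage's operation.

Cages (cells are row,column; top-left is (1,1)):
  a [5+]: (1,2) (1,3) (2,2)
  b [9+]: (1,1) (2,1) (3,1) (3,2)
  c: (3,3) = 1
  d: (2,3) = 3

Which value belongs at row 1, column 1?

3

D is a freebie, so (2,3) = 3.
Cage b has sum 9; hence (3,2) = 3.
C is a freebie; hence (3,3) = 1.
Cage b has sum 9; hence (1,1) = 3.
Column 2 now contains 3, leaving (1,2) = 1.
Column 3 already has 1, leaving (1,3) = 2.
The 4 cells of cage b must have sum 9, leaving (2,1) = 1.
Cage a needs sum 5; hence (2,2) = 2.
1 is placed in row 3, which forces (3,1) = 2.
The full grid is 3 1 2 / 1 2 3 / 2 3 1.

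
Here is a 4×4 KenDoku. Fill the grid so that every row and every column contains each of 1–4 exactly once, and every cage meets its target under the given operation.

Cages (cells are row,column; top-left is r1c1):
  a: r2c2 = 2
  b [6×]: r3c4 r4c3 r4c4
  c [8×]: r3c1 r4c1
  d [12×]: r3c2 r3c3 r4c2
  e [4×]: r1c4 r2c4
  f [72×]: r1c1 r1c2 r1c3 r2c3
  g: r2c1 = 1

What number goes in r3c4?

Cage g is a single given cell, which forces r2c1 = 1.
Cage a is given, which forces r2c2 = 2.
Cage f needs product 72, so r2c3 = 3.
Row 2 already has 1, so r2c4 = 4.
Column 4 already has 4, so r1c4 = 1.
Cage b has product 6; hence r4c3 = 1.
The 3 cells of cage d must have product 12, leaving r3c2 = 1.
1 is placed in column 3, leaving r3c3 = 4.
Cage d needs product 12, so r4c2 = 3.
3 is placed in row 4, leaving r4c4 = 2.
Cage f needs product 72, so r1c1 = 3.
Column 2 already has 3, which forces r1c2 = 4.
Column 3 already has 4, so r1c3 = 2.
Row 3 already has 4, leaving r3c1 = 2.
Column 4 already has 2; hence r3c4 = 3.
Row 4 now contains 2, leaving r4c1 = 4.
Completed grid: 3 4 2 1 / 1 2 3 4 / 2 1 4 3 / 4 3 1 2.

3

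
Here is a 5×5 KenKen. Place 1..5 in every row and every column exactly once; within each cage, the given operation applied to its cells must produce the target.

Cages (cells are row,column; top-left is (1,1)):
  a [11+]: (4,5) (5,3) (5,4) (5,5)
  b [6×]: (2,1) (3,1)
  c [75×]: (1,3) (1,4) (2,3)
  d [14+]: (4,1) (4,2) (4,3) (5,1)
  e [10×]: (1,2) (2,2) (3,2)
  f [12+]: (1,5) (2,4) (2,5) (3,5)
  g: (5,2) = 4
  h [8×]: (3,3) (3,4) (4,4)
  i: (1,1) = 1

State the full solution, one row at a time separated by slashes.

Cage i is a single given cell, so (1,1) = 1.
Cage c has product 75; hence (1,3) = 3.
Cage c needs product 75, so (1,4) = 5.
Cage c needs product 75, leaving (2,3) = 5.
Cage g is a single given cell; hence (5,2) = 4.
Row 1 already has 5, leaving (1,2) = 2.
Row 1 now contains 2, leaving (1,5) = 4.
Cage e has product 10, so (2,2) = 1.
The 3 cells of cage e must have product 10, which forces (3,2) = 5.
Column 2 now contains 5, which forces (4,2) = 3.
Row 2 needs a 4, and only (2,4) is open for it.
Cage f has sum 12, so (2,5) = 3.
Cage h needs product 8, leaving (3,3) = 4.
Cage f needs sum 12, which forces (3,5) = 1.
Column 3 now contains 4, which forces (4,3) = 2.
Row 4 now contains 2, so (4,4) = 1.
Row 4 now contains 2; hence (4,5) = 5.
Column 3 already has 2, which forces (5,3) = 1.
5 is placed in column 5, leaving (5,5) = 2.
Row 2 already has 3, so (2,1) = 2.
Cage b's pair has product 6; hence (3,1) = 3.
Row 3 already has 1, so (3,4) = 2.
Row 4 already has 5; hence (4,1) = 4.
Row 5 already has 2, which forces (5,1) = 5.
Row 5 already has 2, which forces (5,4) = 3.

1 2 3 5 4 / 2 1 5 4 3 / 3 5 4 2 1 / 4 3 2 1 5 / 5 4 1 3 2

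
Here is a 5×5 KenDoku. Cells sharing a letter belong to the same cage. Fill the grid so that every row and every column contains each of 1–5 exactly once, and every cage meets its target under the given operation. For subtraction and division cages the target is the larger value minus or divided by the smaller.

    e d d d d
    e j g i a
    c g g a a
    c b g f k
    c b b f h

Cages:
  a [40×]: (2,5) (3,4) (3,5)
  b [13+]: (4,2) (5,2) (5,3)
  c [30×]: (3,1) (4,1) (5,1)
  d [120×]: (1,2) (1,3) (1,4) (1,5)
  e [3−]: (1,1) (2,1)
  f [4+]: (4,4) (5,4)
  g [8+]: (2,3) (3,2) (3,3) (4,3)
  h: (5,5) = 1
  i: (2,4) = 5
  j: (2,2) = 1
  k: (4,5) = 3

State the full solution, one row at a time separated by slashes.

Cage j is a single given cell; hence (2,2) = 1.
I is a freebie; hence (2,4) = 5.
Column 2 already has 1, leaving (3,2) = 2.
Row 3 already has 2, so (3,4) = 4.
4 is placed in row 3, leaving (3,5) = 5.
Cage k is a single given cell, which forces (4,5) = 3.
H is a freebie, leaving (5,5) = 1.
The 3 cells of cage a must have product 40, which forces (2,5) = 2.
Row 3 already has 5, which forces (3,1) = 3.
Row 3 already has 3; hence (3,3) = 1.
1 is placed in column 3, so (4,3) = 2.
Row 4 already has 3; hence (4,4) = 1.
Row 5 now contains 1, so (5,4) = 3.
Cage e needs two cells with difference 3; hence (1,1) = 1.
Column 4 already has 3, leaving (1,4) = 2.
Column 5 already has 2; hence (1,5) = 4.
Row 2 now contains 2, so (2,1) = 4.
Row 2 now contains 2, so (2,3) = 3.
2 is placed in row 4; hence (4,1) = 5.
Cage b needs sum 13, leaving (4,2) = 4.
The 3 cells of cage c must have product 30, which forces (5,1) = 2.
Row 5 now contains 3; hence (5,2) = 5.
Cage b has sum 13, leaving (5,3) = 4.
Column 2 already has 5; hence (1,2) = 3.
Column 3 already has 3, which forces (1,3) = 5.

1 3 5 2 4 / 4 1 3 5 2 / 3 2 1 4 5 / 5 4 2 1 3 / 2 5 4 3 1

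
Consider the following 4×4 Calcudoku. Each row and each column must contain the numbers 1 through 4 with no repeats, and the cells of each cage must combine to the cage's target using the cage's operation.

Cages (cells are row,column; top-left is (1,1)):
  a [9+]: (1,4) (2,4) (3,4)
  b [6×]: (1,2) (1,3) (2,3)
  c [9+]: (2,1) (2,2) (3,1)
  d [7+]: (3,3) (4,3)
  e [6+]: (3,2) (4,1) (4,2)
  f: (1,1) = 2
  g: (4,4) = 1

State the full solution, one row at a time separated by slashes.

Cage f is given, leaving (1,1) = 2.
Cage g is a single given cell, which forces (4,4) = 1.
Cage b has product 6, so (2,3) = 2.
The 3 cells of cage e must have sum 6, which forces (3,2) = 1.
Row 4 now contains 1; hence (4,1) = 3.
The 3 cells of cage e must have sum 6; hence (4,2) = 2.
Row 4 now contains 3; hence (4,3) = 4.
Column 2 now contains 1, which forces (1,2) = 3.
Cage b has product 6, which forces (1,3) = 1.
Row 1 already has 3; hence (1,4) = 4.
The 3 cells of cage c must have sum 9; hence (2,1) = 1.
Row 2 now contains 2, so (2,2) = 4.
Column 4 now contains 4, which forces (2,4) = 3.
3 is placed in column 1; hence (3,1) = 4.
4 is placed in column 3; hence (3,3) = 3.
The 3 cells of cage a must have sum 9, leaving (3,4) = 2.

2 3 1 4 / 1 4 2 3 / 4 1 3 2 / 3 2 4 1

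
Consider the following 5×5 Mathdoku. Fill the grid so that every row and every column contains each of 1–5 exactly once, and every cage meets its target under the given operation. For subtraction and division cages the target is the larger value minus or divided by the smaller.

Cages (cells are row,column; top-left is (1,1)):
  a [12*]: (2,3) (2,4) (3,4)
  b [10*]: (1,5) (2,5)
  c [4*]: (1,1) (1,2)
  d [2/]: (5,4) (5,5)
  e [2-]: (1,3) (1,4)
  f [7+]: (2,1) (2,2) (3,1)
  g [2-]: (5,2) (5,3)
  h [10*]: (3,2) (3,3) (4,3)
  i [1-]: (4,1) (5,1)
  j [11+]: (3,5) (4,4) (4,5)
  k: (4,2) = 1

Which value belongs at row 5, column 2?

3

Cage k is given, which forces (4,2) = 1.
The two cells of cage c must have product 4, so (1,1) = 1.
1 is placed in column 2; hence (1,2) = 4.
The 3 cells of cage h must have product 10, so (3,3) = 1.
Cage f has sum 7, leaving (2,1) = 3.
Cage f has sum 7, which forces (2,2) = 2.
Row 2 already has 2; hence (2,3) = 4.
Row 2 already has 3; hence (2,4) = 1.
Row 2 already has 2; hence (2,5) = 5.
The 3 cells of cage f must have sum 7, which forces (3,1) = 2.
2 is placed in column 2, leaving (3,2) = 5.
Column 2 already has 5, which forces (5,2) = 3.
Row 5 already has 3, leaving (5,3) = 5.
5 is placed in column 3, so (1,3) = 3.
Cage e's pair has difference 2, leaving (1,4) = 5.
Column 5 already has 5, which forces (1,5) = 2.
Cage a has product 12, leaving (3,4) = 3.
Cage j needs sum 11, so (3,5) = 4.
The two cells of cage i must have difference 1; hence (4,1) = 5.
5 is placed in column 3; hence (4,3) = 2.
5 is placed in column 4, leaving (4,4) = 4.
Column 5 now contains 2, leaving (4,5) = 3.
Row 5 now contains 5; hence (5,1) = 4.
Column 4 now contains 4, which forces (5,4) = 2.
4 is placed in column 5, so (5,5) = 1.
The full grid is 1 4 3 5 2 / 3 2 4 1 5 / 2 5 1 3 4 / 5 1 2 4 3 / 4 3 5 2 1.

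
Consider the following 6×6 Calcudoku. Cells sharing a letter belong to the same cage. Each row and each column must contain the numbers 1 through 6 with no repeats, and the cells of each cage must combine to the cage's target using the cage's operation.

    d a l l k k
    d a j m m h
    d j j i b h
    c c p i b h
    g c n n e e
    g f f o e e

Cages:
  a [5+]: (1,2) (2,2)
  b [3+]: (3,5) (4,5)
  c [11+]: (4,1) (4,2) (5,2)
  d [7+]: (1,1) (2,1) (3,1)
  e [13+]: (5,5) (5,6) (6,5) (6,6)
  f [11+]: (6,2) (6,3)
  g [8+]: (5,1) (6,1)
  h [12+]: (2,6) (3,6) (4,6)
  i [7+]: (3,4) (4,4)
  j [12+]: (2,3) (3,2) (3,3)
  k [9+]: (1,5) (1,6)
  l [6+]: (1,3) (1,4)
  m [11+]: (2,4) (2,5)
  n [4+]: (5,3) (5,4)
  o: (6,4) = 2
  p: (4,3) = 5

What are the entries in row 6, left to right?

Cage p is given, so (4,3) = 5.
Column 3 already has 5; hence (6,3) = 6.
Cage o is a single given cell, leaving (6,4) = 2.
6 is placed in row 6; hence (6,2) = 5.
Column 2 already has 5, so (3,2) = 6.
The two cells of cage g must have sum 8, leaving (5,1) = 5.
Row 6 now contains 5, which forces (6,1) = 3.
Row 3 needs a 5, and only (3,6) is open for it.
Row 3 needs a 3, and only (3,4) is open for it.
Cage i needs two cells with sum 7; hence (4,4) = 4.
Cage n needs two cells with sum 4, so (5,3) = 3.
Column 4 now contains 3, which forces (5,4) = 1.
The two cells of cage l must have sum 6, so (1,3) = 1.
Column 4 now contains 4, so (1,4) = 5.
Column 4 now contains 5, leaving (2,4) = 6.
Row 2 now contains 6, which forces (2,5) = 5.
4 is placed in row 4; hence (4,1) = 6.
The 3 cells of cage h must have sum 12; hence (2,6) = 4.
Cage h has sum 12; hence (4,6) = 3.
Column 6 now contains 4; hence (6,6) = 1.
The two cells of cage k must have sum 9, which forces (1,5) = 3.
Column 6 already has 3, leaving (1,6) = 6.
4 is placed in row 2; hence (2,3) = 2.
Cage j needs sum 12, leaving (3,3) = 4.
3 is placed in row 4, leaving (4,2) = 1.
Row 4 already has 1; hence (4,5) = 2.
Cage c has sum 11; hence (5,2) = 4.
Column 5 already has 2; hence (5,5) = 6.
6 is placed in column 6; hence (5,6) = 2.
1 is placed in row 6, leaving (6,5) = 4.
Cage d needs sum 7, leaving (1,1) = 4.
Column 2 now contains 4, which forces (1,2) = 2.
Row 2 now contains 2, leaving (2,1) = 1.
1 is placed in column 2; hence (2,2) = 3.
Cage d has sum 7, so (3,1) = 2.
Column 5 already has 2, which forces (3,5) = 1.
Completed grid: 4 2 1 5 3 6 / 1 3 2 6 5 4 / 2 6 4 3 1 5 / 6 1 5 4 2 3 / 5 4 3 1 6 2 / 3 5 6 2 4 1.

3 5 6 2 4 1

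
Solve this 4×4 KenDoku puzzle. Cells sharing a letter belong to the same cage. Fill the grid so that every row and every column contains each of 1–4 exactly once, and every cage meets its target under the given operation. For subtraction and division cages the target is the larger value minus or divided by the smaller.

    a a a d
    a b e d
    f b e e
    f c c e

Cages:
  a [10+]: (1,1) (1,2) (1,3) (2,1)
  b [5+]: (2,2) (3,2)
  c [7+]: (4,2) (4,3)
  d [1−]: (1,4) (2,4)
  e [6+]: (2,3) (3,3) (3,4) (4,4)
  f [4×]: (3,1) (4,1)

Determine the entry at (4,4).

2

Row 3 needs a 3, and only (3,2) is open for it.
Cage b's pair has sum 5, which forces (2,2) = 2.
2 is placed in row 2; hence (2,3) = 1.
Column 3 already has 1, which forces (3,3) = 2.
Row 3 now contains 2; hence (3,4) = 1.
Column 2 already has 3, leaving (4,2) = 4.
Cage c needs two cells with sum 7, so (4,3) = 3.
Column 4 now contains 1, leaving (4,4) = 2.
Cage a has sum 10, leaving (1,1) = 2.
Column 2 already has 4, so (1,2) = 1.
Column 3 now contains 3, leaving (1,3) = 4.
4 is placed in row 1; hence (1,4) = 3.
Cage a needs sum 10, which forces (2,1) = 3.
Column 4 already has 3, leaving (2,4) = 4.
1 is placed in row 3, so (3,1) = 4.
Row 4 now contains 4, which forces (4,1) = 1.
Completed grid: 2 1 4 3 / 3 2 1 4 / 4 3 2 1 / 1 4 3 2.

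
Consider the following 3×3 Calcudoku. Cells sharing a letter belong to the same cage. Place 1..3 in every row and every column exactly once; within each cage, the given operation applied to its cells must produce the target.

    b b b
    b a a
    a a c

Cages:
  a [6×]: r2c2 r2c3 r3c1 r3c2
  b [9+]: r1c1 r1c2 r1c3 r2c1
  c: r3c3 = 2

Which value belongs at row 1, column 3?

3

Cage b needs sum 9, so r2c1 = 3.
C is a freebie, leaving r3c3 = 2.
Cage a needs product 6, leaving r2c2 = 2.
Column 3 now contains 2, so r2c3 = 1.
2 is placed in row 3, which forces r3c1 = 1.
Cage a needs product 6; hence r3c2 = 3.
1 is placed in column 1, which forces r1c1 = 2.
Column 2 now contains 3, leaving r1c2 = 1.
Column 3 already has 1; hence r1c3 = 3.
Completed grid: 2 1 3 / 3 2 1 / 1 3 2.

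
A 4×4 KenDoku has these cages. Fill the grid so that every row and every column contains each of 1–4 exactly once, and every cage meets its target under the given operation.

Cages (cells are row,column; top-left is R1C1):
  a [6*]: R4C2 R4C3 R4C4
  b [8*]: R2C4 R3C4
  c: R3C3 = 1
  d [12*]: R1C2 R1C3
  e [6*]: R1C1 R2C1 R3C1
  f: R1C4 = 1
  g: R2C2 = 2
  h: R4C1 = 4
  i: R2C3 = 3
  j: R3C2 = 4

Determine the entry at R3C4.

2

Cage f is a single given cell, leaving R1C4 = 1.
Cage g is a single given cell; hence R2C2 = 2.
Cage i is given, so R2C3 = 3.
2 is placed in row 2; hence R2C4 = 4.
Cage j is given, leaving R3C2 = 4.
Cage c is a single given cell; hence R3C3 = 1.
Column 4 now contains 4, leaving R3C4 = 2.
H is a freebie; hence R4C1 = 4.
Column 3 already has 1, which forces R4C3 = 2.
Column 4 already has 2; hence R4C4 = 3.
Cage e needs product 6; hence R1C1 = 2.
Column 2 now contains 4, so R1C2 = 3.
3 is placed in column 3; hence R1C3 = 4.
Row 2 now contains 3; hence R2C1 = 1.
Row 3 already has 2, leaving R3C1 = 3.
Row 4 now contains 3; hence R4C2 = 1.
Filled in: 2 3 4 1 / 1 2 3 4 / 3 4 1 2 / 4 1 2 3.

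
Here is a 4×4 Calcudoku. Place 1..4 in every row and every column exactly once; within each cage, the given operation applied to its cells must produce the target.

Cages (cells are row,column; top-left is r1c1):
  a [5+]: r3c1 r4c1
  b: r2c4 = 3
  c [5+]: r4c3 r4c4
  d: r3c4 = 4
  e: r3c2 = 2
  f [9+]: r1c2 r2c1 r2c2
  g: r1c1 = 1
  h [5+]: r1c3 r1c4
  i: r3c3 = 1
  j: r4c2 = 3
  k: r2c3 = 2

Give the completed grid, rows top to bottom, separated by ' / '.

Cage g is a single given cell; hence r1c1 = 1.
Cage k is given, so r2c3 = 2.
Cage b is given, so r2c4 = 3.
Cage e is a single given cell; hence r3c2 = 2.
Cage i is given; hence r3c3 = 1.
Cage d is a single given cell, so r3c4 = 4.
Cage j is given, which forces r4c2 = 3.
3 is placed in row 4, leaving r4c3 = 4.
Column 2 already has 3, so r1c2 = 4.
4 is placed in column 3, so r1c3 = 3.
4 is placed in column 4, leaving r1c4 = 2.
3 is placed in row 2; hence r2c1 = 4.
Cage f needs sum 9, which forces r2c2 = 1.
Row 3 already has 4, which forces r3c1 = 3.
4 is placed in row 4; hence r4c1 = 2.
Cage c needs two cells with sum 5; hence r4c4 = 1.

1 4 3 2 / 4 1 2 3 / 3 2 1 4 / 2 3 4 1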